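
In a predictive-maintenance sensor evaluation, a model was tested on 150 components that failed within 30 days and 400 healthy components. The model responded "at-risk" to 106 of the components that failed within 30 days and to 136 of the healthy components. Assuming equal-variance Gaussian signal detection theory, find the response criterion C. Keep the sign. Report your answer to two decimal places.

H = 106/150 = 0.7067
FA = 136/400 = 0.3400
Φ⁻¹(H) = 0.544
Φ⁻¹(FA) = -0.412
c = −½·[z(H) + z(FA)] = −0.5 × (0.544 + (-0.412)) = -0.066
c < 0: the model has a liberal response bias.

C = -0.07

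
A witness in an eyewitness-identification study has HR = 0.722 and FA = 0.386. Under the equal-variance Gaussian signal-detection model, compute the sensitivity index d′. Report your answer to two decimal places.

d′ = 0.88

z(H) = z(0.722) = 0.589
z(FA) = z(0.386) = -0.290
d' = z(H) − z(FA) = 0.589 − (-0.290) = 0.879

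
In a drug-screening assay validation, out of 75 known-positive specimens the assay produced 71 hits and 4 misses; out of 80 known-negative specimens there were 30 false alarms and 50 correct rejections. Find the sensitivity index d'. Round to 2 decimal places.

d' = 1.93

H = 71/75 = 0.9467
FA = 30/80 = 0.3750
z(H) = 1.614
z(FA) = -0.319
d' = z(H) − z(FA) = 1.614 − (-0.319) = 1.933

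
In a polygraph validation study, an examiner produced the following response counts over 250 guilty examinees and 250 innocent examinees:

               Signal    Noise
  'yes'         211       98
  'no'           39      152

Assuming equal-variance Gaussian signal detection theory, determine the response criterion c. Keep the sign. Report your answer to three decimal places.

c = -0.368

H = 211/250 = 0.8440
FA = 98/250 = 0.3920
Φ⁻¹(H) = Φ⁻¹(0.8440) = 1.0110
Φ⁻¹(FA) = Φ⁻¹(0.3920) = -0.2741
c = −½·[z(H) + z(FA)] = −0.5 × (1.0110 + (-0.2741)) = -0.36845
c < 0: the examiner has a liberal response bias.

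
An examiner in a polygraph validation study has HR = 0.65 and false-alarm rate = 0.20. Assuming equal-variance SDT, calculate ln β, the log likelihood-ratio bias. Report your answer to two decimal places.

Φ⁻¹(H) = Φ⁻¹(0.65) = 0.385
Φ⁻¹(FA) = Φ⁻¹(0.20) = -0.842
ln β = −½·[z(H)² − z(FA)²] = −0.5 × (0.148 − 0.709) = 0.2805

ln β = 0.28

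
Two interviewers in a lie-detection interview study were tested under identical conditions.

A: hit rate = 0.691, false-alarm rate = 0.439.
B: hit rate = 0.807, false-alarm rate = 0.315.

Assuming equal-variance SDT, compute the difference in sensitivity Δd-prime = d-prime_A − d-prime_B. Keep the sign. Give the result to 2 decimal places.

Δd-prime = -0.70

A: z(0.691) = 0.499, z(0.439) = -0.154, d' = 0.653
B: z(0.807) = 0.867, z(0.315) = -0.482, d' = 1.349
Δd' = d'_A − d'_B = 0.653 − 1.349 = -0.696
B has the higher sensitivity.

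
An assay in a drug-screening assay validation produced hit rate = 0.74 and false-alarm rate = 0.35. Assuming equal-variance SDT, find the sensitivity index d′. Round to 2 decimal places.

z(H) = z(0.74) = 0.6433
z(FA) = z(0.35) = -0.3853
d' = z(H) − z(FA) = 0.6433 − (-0.3853) = 1.0286

d′ = 1.03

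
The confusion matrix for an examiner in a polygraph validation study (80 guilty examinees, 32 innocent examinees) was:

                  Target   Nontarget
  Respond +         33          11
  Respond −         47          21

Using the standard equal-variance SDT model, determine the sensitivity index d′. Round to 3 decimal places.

d′ = 0.181

H = 33/80 = 0.4125
FA = 11/32 = 0.3438
z(H) = z(0.4125) = -0.2211
z(FA) = z(0.3438) = -0.4021
d' = z(H) − z(FA) = -0.2211 − (-0.4021) = 0.1810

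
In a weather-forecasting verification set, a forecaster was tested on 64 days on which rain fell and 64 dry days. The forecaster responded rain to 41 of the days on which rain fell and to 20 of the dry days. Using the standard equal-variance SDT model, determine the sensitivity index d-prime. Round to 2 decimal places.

H = 41/64 = 0.6406
FA = 20/64 = 0.3125
Φ⁻¹(H) = Φ⁻¹(0.6406) = 0.3601
Φ⁻¹(FA) = Φ⁻¹(0.3125) = -0.4888
d' = z(H) − z(FA) = 0.3601 − (-0.4888) = 0.8489

d-prime = 0.85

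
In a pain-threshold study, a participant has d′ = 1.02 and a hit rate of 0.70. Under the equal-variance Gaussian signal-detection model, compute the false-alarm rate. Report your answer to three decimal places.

z(hit rate) = z(0.70) = 0.5244
z(FA) = z(H) − d' = 0.5244 − 1.02 = -0.4956
false-alarm rate = Φ(-0.4956) = 0.3101

false-alarm rate = 0.310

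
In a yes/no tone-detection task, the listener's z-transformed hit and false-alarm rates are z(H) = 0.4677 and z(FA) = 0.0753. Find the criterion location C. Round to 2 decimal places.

c = −½·[z(H) + z(FA)] = −½·(0.4677 + 0.0753) = -0.2715
c < 0: the listener has a liberal response bias.

C = -0.27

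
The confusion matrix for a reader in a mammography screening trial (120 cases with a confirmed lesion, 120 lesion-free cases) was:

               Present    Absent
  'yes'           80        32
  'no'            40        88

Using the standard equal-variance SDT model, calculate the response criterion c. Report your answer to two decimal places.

H = 80/120 = 0.6667
FA = 32/120 = 0.2667
Φ⁻¹(0.6667) = 0.4308, Φ⁻¹(0.2667) = -0.6228
c = −½·[z(H) + z(FA)] = −0.5 × (0.4308 + (-0.6228)) = 0.0960

c = 0.10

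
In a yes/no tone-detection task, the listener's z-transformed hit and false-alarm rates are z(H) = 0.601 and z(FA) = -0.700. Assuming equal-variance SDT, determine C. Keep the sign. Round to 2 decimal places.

c = −½·[z(H) + z(FA)] = −½·(0.601 + (-0.700)) = 0.0495
c > 0: the listener has a conservative response bias.

C = 0.05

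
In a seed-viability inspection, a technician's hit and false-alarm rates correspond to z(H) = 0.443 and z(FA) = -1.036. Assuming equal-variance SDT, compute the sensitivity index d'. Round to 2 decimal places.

d' = 1.48

d' = z(H) − z(FA) = 0.443 − (-1.036) = 1.479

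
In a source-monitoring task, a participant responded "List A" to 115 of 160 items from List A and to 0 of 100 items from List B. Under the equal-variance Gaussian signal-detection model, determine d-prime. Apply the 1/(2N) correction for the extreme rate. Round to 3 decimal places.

The false-alarm rate is 0/100 = 0, so apply the 1/(2N) correction: FA → 1/(2·100) = 0.00500.
z(H) = z(0.71875) = 0.5791
z(FA) = z(0.00500) = -2.5758
d' = 0.5791 − (-2.5758) = 3.1549

d-prime = 3.155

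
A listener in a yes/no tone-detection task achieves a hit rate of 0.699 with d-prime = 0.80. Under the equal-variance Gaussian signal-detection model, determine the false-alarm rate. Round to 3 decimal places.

false-alarm rate = 0.390

z(hit rate) = z(0.699) = 0.5215
z(FA) = z(H) − d' = 0.5215 − 0.80 = -0.2785
false-alarm rate = Φ(-0.2785) = 0.3903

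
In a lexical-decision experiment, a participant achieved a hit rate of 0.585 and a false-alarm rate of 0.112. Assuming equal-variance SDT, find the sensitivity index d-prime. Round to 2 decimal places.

z(0.585) = 0.215, z(0.112) = -1.216
d' = z(H) − z(FA) = 0.215 − (-1.216) = 1.431

d-prime = 1.43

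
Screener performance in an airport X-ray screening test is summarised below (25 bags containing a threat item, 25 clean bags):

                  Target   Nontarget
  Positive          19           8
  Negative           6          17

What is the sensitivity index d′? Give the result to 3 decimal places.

H = 19/25 = 0.7600
FA = 8/25 = 0.3200
z(0.7600) = 0.7063, z(0.3200) = -0.4677
d' = z(H) − z(FA) = 0.7063 − (-0.4677) = 1.1740

d′ = 1.174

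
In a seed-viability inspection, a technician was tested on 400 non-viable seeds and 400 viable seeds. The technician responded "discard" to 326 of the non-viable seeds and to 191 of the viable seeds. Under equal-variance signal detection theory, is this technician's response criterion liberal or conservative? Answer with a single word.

z(H) = 0.896, z(FA) = -0.056
c = −½·(z(H) + z(FA)) = -0.420
c < 0 → liberal criterion (biased toward responding “yes”).

liberal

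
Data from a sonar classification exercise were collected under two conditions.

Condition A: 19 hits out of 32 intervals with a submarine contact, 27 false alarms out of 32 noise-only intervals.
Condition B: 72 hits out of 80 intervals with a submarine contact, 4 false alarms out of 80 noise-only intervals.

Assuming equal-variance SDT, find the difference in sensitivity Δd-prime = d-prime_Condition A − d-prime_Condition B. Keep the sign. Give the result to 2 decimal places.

Δd-prime = -3.70

Condition A: z(0.5938) = 0.237, z(0.8438) = 1.010, d' = -0.773
Condition B: z(0.9000) = 1.282, z(0.0500) = -1.645, d' = 2.927
Δd' = d'_Condition A − d'_Condition B = -0.773 − 2.927 = -3.700
Condition B has the higher sensitivity.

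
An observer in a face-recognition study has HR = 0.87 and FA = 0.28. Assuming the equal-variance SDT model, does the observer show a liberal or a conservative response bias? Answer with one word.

z(H) = 1.126, z(FA) = -0.583
c = −½·(z(H) + z(FA)) = -0.2715
c < 0 → liberal criterion (biased toward responding “yes”).

liberal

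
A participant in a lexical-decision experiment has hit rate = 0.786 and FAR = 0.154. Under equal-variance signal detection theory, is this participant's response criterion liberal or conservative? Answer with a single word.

z(H) = 0.793, z(FA) = -1.019
c = −½·(z(H) + z(FA)) = 0.113
c > 0 → conservative criterion (biased toward responding “no”).

conservative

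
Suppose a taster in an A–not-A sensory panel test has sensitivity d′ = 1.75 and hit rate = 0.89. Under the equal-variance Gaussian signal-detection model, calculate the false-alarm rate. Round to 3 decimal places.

z(hit rate) = z(0.89) = 1.2265
z(FA) = z(H) − d' = 1.2265 − 1.75 = -0.5235
false-alarm rate = Φ(-0.5235) = 0.3003

false-alarm rate = 0.300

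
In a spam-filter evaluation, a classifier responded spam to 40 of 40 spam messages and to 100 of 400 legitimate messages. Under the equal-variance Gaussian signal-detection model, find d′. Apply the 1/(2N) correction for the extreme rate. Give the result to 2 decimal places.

The hit rate is 40/40 = 1, so apply the 1/(2N) correction: H → 1 − 1/(2·40) = 0.98750.
z(H) = z(0.98750) = 2.241
z(FA) = z(0.25000) = -0.674
d' = 2.241 − (-0.674) = 2.915

d′ = 2.92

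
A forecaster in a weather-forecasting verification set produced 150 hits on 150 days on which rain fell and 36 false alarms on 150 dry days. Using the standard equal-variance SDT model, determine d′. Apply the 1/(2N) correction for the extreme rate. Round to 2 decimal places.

d′ = 3.42

The hit rate is 150/150 = 1, so apply the 1/(2N) correction: H → 1 − 1/(2·150) = 0.99667.
z(H) = z(0.99667) = 2.713
z(FA) = z(0.24000) = -0.706
d' = 2.713 − (-0.706) = 3.419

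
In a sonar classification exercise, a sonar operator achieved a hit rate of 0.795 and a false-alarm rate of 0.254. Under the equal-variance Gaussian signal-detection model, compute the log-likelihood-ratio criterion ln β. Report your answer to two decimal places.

Φ⁻¹(H) = Φ⁻¹(0.795) = 0.824
Φ⁻¹(FA) = Φ⁻¹(0.254) = -0.662
ln β = −½·[z(H)² − z(FA)²] = −0.5 × (0.679 − 0.438) = -0.1205

ln β = -0.12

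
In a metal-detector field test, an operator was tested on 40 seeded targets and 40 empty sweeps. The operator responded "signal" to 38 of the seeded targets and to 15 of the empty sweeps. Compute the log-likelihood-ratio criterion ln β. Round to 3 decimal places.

H = 38/40 = 0.9500
FA = 15/40 = 0.3750
z(0.9500) = 1.6449, z(0.3750) = -0.3186
ln β = −½·[z(H)² − z(FA)²] = −0.5 × (2.7057 − 0.1015) = -1.3021

ln β = -1.302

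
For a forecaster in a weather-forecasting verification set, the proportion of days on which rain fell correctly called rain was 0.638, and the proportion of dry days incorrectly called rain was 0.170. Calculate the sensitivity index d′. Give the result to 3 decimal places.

z(H) = 0.3531
z(FA) = -0.9542
d' = z(H) − z(FA) = 0.3531 − (-0.9542) = 1.3073

d′ = 1.307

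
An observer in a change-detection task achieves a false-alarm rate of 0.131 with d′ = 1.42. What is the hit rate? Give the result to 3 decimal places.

z(false-alarm rate) = z(0.131) = -1.1217
z(H) = z(FA) + d' = -1.1217 + 1.42 = 0.2983
hit rate = Φ(0.2983) = 0.6173

hit rate = 0.617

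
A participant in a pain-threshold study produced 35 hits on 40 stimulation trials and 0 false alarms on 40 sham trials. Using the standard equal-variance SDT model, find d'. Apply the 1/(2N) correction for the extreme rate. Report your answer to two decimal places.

d' = 3.39

The false-alarm rate is 0/40 = 0, so apply the 1/(2N) correction: FA → 1/(2·40) = 0.01250.
z(H) = z(0.87500) = 1.150
z(FA) = z(0.01250) = -2.241
d' = 1.150 − (-2.241) = 3.391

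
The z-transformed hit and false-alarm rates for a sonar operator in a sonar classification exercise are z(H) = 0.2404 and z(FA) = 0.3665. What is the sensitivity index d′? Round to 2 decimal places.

d′ = -0.13

d' = z(H) − z(FA) = 0.2404 − 0.3665 = -0.1261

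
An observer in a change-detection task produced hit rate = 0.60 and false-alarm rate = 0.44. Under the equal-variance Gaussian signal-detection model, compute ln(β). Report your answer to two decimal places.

z(0.60) = 0.253, z(0.44) = -0.151
ln β = −½·[z(H)² − z(FA)²] = −0.5 × (0.064 − 0.023) = -0.0205

ln β = -0.02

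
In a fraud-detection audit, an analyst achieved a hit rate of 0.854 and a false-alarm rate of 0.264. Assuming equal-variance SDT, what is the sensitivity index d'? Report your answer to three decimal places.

d' = 1.685

z(H) = z(0.854) = 1.0537
z(FA) = z(0.264) = -0.6311
d' = z(H) − z(FA) = 1.0537 − (-0.6311) = 1.6848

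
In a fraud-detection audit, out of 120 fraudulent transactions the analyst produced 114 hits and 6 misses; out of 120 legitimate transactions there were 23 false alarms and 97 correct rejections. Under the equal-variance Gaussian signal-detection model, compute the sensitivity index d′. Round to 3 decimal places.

d′ = 2.517

H = 114/120 = 0.9500
FA = 23/120 = 0.1917
z(H) = 1.6449
z(FA) = -0.8716
d' = z(H) − z(FA) = 1.6449 − (-0.8716) = 2.5165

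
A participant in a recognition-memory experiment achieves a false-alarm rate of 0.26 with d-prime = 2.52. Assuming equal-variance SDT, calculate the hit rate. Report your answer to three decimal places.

hit rate = 0.970

z(false-alarm rate) = z(0.26) = -0.6433
z(H) = z(FA) + d' = -0.6433 + 2.52 = 1.8767
hit rate = Φ(1.8767) = 0.9697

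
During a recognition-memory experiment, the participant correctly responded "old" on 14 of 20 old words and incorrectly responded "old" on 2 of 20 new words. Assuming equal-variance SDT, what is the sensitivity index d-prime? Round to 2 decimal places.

d-prime = 1.81

H = 14/20 = 0.7000
FA = 2/20 = 0.1000
Φ⁻¹(H) = Φ⁻¹(0.7000) = 0.5244
Φ⁻¹(FA) = Φ⁻¹(0.1000) = -1.2816
d' = z(H) − z(FA) = 0.5244 − (-1.2816) = 1.8060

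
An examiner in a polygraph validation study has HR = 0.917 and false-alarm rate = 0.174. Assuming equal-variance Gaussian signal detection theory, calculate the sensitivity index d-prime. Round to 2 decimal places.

d-prime = 2.32

z(H) = z(0.917) = 1.3852
z(FA) = z(0.174) = -0.9385
d' = z(H) − z(FA) = 1.3852 − (-0.9385) = 2.3237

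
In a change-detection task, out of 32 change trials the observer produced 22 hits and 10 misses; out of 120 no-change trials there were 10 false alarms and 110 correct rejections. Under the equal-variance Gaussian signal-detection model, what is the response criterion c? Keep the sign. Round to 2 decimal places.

H = 22/32 = 0.6875
FA = 10/120 = 0.0833
z(H) = 0.4888
z(FA) = -1.3832
c = −½·[z(H) + z(FA)] = −0.5 × (0.4888 + (-1.3832)) = 0.4472

c = 0.45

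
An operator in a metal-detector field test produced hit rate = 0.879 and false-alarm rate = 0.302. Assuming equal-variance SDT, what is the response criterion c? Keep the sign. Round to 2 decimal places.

z(0.879) = 1.170, z(0.302) = -0.519
c = −½·[z(H) + z(FA)] = −0.5 × (1.170 + (-0.519)) = -0.3255

c = -0.33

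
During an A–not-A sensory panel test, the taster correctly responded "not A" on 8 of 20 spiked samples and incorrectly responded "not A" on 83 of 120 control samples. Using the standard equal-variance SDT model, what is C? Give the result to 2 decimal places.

H = 8/20 = 0.4000
FA = 83/120 = 0.6917
z(H) = z(0.4000) = -0.2533
z(FA) = z(0.6917) = 0.5007
c = −½·[z(H) + z(FA)] = −0.5 × (-0.2533 + 0.5007) = -0.1237

C = -0.12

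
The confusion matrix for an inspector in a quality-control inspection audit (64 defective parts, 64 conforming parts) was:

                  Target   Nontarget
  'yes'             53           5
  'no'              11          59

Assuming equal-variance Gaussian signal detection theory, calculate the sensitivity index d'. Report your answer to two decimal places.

H = 53/64 = 0.8281
FA = 5/64 = 0.0781
Φ⁻¹(H) = Φ⁻¹(0.8281) = 0.9467
Φ⁻¹(FA) = Φ⁻¹(0.0781) = -1.4180
d' = z(H) − z(FA) = 0.9467 − (-1.4180) = 2.3647

d' = 2.36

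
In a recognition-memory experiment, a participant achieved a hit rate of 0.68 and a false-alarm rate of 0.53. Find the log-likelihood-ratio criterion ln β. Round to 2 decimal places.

ln β = -0.11

Φ⁻¹(H) = 0.468
Φ⁻¹(FA) = 0.075
ln β = −½·[z(H)² − z(FA)²] = −0.5 × (0.219 − 0.006) = -0.1065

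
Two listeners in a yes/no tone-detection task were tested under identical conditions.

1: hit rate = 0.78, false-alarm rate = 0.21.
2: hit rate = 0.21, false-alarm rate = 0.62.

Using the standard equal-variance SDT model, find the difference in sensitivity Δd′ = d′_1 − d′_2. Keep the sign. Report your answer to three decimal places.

Δd′ = 2.691

1: z(0.78) = 0.7722, z(0.21) = -0.8064, d' = 1.5786
2: z(0.21) = -0.8064, z(0.62) = 0.3055, d' = -1.1119
Δd' = d'_1 − d'_2 = 1.5786 − (-1.1119) = 2.6905
1 has the higher sensitivity.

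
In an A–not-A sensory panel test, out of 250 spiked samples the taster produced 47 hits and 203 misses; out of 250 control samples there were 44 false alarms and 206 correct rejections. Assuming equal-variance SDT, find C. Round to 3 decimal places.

C = 0.908

H = 47/250 = 0.1880
FA = 44/250 = 0.1760
z(0.1880) = -0.8853, z(0.1760) = -0.9307
c = −½·[z(H) + z(FA)] = −0.5 × (-0.8853 + (-0.9307)) = 0.9080
c > 0: the taster has a conservative response bias.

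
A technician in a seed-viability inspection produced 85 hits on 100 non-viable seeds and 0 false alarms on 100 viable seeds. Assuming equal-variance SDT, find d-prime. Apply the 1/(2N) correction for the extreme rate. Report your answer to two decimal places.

d-prime = 3.61

The false-alarm rate is 0/100 = 0, so apply the 1/(2N) correction: FA → 1/(2·100) = 0.00500.
z(H) = z(0.85000) = 1.036
z(FA) = z(0.00500) = -2.576
d' = 1.036 − (-2.576) = 3.612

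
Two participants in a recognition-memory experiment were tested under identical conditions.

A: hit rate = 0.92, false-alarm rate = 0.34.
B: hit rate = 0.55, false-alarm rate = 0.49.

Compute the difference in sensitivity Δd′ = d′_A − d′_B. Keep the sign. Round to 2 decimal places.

Δd′ = 1.67

A: z(0.92) = 1.405, z(0.34) = -0.412, d' = 1.817
B: z(0.55) = 0.126, z(0.49) = -0.025, d' = 0.151
Δd' = d'_A − d'_B = 1.817 − 0.151 = 1.666
A has the higher sensitivity.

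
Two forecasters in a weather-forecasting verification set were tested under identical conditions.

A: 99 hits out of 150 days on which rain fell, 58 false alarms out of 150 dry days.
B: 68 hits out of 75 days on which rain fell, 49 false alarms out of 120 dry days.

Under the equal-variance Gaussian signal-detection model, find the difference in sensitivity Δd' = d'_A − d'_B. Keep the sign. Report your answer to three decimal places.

A: z(0.6600) = 0.4125, z(0.3867) = -0.2879, d' = 0.7004
B: z(0.9067) = 1.3207, z(0.4083) = -0.2319, d' = 1.5526
Δd' = d'_A − d'_B = 0.7004 − 1.5526 = -0.8522
B has the higher sensitivity.

Δd' = -0.852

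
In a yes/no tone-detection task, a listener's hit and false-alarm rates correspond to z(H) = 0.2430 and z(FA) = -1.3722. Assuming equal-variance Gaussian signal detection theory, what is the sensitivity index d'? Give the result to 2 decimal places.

d' = 1.62

d' = z(H) − z(FA) = 0.2430 − (-1.3722) = 1.6152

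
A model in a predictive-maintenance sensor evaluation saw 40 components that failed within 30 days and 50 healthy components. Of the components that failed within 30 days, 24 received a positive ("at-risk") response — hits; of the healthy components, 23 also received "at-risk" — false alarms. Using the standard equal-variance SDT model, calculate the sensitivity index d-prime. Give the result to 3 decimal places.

H = 24/40 = 0.6000
FA = 23/50 = 0.4600
z(H) = 0.2533
z(FA) = -0.1004
d' = z(H) − z(FA) = 0.2533 − (-0.1004) = 0.3537

d-prime = 0.354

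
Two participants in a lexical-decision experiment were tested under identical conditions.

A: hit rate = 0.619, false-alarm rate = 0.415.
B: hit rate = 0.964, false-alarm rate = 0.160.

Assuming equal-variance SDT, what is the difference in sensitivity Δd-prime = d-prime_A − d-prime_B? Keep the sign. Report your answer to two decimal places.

Δd-prime = -2.28

A: z(0.619) = 0.303, z(0.415) = -0.215, d' = 0.518
B: z(0.964) = 1.799, z(0.160) = -0.994, d' = 2.793
Δd' = d'_A − d'_B = 0.518 − 2.793 = -2.275
B has the higher sensitivity.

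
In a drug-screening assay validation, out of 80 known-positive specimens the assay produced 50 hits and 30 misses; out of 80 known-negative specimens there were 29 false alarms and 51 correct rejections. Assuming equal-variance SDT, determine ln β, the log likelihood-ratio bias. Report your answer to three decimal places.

ln β = 0.011

H = 50/80 = 0.6250
FA = 29/80 = 0.3625
Φ⁻¹(H) = Φ⁻¹(0.6250) = 0.3186
Φ⁻¹(FA) = Φ⁻¹(0.3625) = -0.3518
ln β = −½·[z(H)² − z(FA)²] = −0.5 × (0.1015 − 0.1238) = 0.01115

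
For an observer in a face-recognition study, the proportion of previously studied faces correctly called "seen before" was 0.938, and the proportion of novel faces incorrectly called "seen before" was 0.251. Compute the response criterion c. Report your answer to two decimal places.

Φ⁻¹(0.938) = 1.538, Φ⁻¹(0.251) = -0.671
c = −½·[z(H) + z(FA)] = −0.5 × (1.538 + (-0.671)) = -0.4335
c < 0: the observer has a liberal response bias.

c = -0.43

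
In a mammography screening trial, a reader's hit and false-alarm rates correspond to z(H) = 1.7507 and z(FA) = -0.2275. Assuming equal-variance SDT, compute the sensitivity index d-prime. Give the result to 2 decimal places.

d-prime = 1.98

d' = z(H) − z(FA) = 1.7507 − (-0.2275) = 1.9782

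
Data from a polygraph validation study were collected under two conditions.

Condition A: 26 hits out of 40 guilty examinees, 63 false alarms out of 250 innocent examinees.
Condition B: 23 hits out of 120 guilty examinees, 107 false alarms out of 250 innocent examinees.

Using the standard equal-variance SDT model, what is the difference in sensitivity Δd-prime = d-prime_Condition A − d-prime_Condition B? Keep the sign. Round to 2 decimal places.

Δd-prime = 1.74

Condition A: z(0.6500) = 0.385, z(0.2520) = -0.668, d' = 1.053
Condition B: z(0.1917) = -0.872, z(0.4280) = -0.181, d' = -0.691
Δd' = d'_Condition A − d'_Condition B = 1.053 − (-0.691) = 1.744
Condition A has the higher sensitivity.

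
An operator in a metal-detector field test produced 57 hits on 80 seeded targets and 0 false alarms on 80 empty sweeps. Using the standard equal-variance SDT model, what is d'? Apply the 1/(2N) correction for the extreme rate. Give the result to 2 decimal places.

d' = 3.06

The false-alarm rate is 0/80 = 0, so apply the 1/(2N) correction: FA → 1/(2·80) = 0.00625.
z(H) = z(0.71250) = 0.561
z(FA) = z(0.00625) = -2.498
d' = 0.561 − (-2.498) = 3.059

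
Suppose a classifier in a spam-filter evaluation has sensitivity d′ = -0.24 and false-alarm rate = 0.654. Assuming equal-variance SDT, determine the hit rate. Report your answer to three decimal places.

z(false-alarm rate) = z(0.654) = 0.3961
z(H) = z(FA) + d' = 0.3961 + (-0.24) = 0.1561
hit rate = Φ(0.1561) = 0.5620

hit rate = 0.562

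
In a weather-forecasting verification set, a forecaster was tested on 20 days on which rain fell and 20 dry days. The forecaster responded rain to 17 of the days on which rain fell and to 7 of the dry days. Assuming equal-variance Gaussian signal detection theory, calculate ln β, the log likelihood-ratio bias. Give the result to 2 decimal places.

H = 17/20 = 0.8500
FA = 7/20 = 0.3500
Φ⁻¹(H) = Φ⁻¹(0.8500) = 1.036
Φ⁻¹(FA) = Φ⁻¹(0.3500) = -0.385
ln β = −½·[z(H)² − z(FA)²] = −0.5 × (1.073 − 0.148) = -0.4625

ln β = -0.46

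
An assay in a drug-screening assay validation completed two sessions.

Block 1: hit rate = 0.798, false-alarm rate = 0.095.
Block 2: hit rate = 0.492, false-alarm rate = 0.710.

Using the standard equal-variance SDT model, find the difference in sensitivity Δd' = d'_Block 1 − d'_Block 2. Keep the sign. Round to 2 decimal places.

Δd' = 2.72

Block 1: z(0.798) = 0.834, z(0.095) = -1.311, d' = 2.145
Block 2: z(0.492) = -0.020, z(0.710) = 0.553, d' = -0.573
Δd' = d'_Block 1 − d'_Block 2 = 2.145 − (-0.573) = 2.718
Block 1 has the higher sensitivity.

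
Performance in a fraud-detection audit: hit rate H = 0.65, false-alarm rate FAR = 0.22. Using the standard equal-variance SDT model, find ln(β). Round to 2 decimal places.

ln β = 0.22

z(0.65) = 0.385, z(0.22) = -0.772
ln β = −½·[z(H)² − z(FA)²] = −0.5 × (0.148 − 0.596) = 0.224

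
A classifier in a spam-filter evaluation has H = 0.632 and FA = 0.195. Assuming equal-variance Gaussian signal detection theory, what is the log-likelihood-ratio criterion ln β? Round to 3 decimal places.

z(H) = z(0.632) = 0.3372
z(FA) = z(0.195) = -0.8596
ln β = −½·[z(H)² − z(FA)²] = −0.5 × (0.1137 − 0.7389) = 0.3126

ln β = 0.313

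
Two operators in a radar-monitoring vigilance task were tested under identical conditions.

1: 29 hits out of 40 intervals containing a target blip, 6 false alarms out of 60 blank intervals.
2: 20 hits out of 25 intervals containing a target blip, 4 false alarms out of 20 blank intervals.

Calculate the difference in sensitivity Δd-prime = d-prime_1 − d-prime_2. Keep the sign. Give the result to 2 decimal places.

Δd-prime = 0.20

1: z(0.7250) = 0.598, z(0.1000) = -1.282, d' = 1.880
2: z(0.8000) = 0.842, z(0.2000) = -0.842, d' = 1.684
Δd' = d'_1 − d'_2 = 1.880 − 1.684 = 0.196
1 has the higher sensitivity.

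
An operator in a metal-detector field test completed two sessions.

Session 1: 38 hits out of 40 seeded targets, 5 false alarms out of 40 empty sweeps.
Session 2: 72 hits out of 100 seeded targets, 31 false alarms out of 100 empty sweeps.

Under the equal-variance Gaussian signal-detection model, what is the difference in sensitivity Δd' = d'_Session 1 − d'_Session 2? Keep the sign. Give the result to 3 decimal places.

Δd' = 1.717

Session 1: z(0.9500) = 1.6449, z(0.1250) = -1.1503, d' = 2.7952
Session 2: z(0.7200) = 0.5828, z(0.3100) = -0.4959, d' = 1.0787
Δd' = d'_Session 1 − d'_Session 2 = 2.7952 − 1.0787 = 1.7165
Session 1 has the higher sensitivity.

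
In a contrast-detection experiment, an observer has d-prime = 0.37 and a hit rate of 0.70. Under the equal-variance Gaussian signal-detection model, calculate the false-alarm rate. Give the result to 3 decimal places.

z(hit rate) = z(0.70) = 0.5244
z(FA) = z(H) − d' = 0.5244 − 0.37 = 0.1544
false-alarm rate = Φ(0.1544) = 0.5614

false-alarm rate = 0.561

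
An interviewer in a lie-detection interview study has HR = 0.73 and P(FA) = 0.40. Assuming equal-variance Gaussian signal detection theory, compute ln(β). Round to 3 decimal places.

Φ⁻¹(0.73) = 0.6128, Φ⁻¹(0.40) = -0.2533
ln β = −½·[z(H)² − z(FA)²] = −0.5 × (0.3755 − 0.0642) = -0.15565

ln β = -0.156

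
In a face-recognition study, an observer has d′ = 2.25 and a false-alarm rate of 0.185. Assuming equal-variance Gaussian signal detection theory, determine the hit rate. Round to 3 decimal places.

z(false-alarm rate) = z(0.185) = -0.8965
z(H) = z(FA) + d' = -0.8965 + 2.25 = 1.3535
hit rate = Φ(1.3535) = 0.9121

hit rate = 0.912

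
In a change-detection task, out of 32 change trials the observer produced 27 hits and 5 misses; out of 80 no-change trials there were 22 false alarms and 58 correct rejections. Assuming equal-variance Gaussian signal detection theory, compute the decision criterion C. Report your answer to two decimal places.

C = -0.21

H = 27/32 = 0.8438
FA = 22/80 = 0.2750
z(0.8438) = 1.010, z(0.2750) = -0.598
c = −½·[z(H) + z(FA)] = −0.5 × (1.010 + (-0.598)) = -0.206
c < 0: the observer has a liberal response bias.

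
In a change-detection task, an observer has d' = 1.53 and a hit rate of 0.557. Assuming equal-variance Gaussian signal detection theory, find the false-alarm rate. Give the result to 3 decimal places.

z(hit rate) = z(0.557) = 0.1434
z(FA) = z(H) − d' = 0.1434 − 1.53 = -1.3866
false-alarm rate = Φ(-1.3866) = 0.0828

false-alarm rate = 0.083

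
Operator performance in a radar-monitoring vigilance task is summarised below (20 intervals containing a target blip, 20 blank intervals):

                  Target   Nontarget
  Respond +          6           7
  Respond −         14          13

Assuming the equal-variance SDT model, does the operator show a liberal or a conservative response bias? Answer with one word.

z(H) = -0.524, z(FA) = -0.385
c = −½·(z(H) + z(FA)) = 0.4545
c > 0 → conservative criterion (biased toward responding “no”).

conservative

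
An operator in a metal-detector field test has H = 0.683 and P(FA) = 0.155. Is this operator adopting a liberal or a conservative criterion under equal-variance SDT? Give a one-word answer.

conservative

z(H) = 0.476, z(FA) = -1.015
c = −½·(z(H) + z(FA)) = 0.2695
c > 0 → conservative criterion (biased toward responding “no”).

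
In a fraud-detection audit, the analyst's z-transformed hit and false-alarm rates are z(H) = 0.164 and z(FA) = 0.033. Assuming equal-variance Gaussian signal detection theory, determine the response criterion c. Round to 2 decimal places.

c = −½·[z(H) + z(FA)] = −½·(0.164 + 0.033) = -0.0985
c < 0: the analyst has a liberal response bias.

c = -0.10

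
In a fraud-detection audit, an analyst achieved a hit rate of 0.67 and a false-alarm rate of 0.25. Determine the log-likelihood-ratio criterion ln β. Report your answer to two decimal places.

Φ⁻¹(H) = 0.440
Φ⁻¹(FA) = -0.674
ln β = −½·[z(H)² − z(FA)²] = −0.5 × (0.194 − 0.454) = 0.130

ln β = 0.13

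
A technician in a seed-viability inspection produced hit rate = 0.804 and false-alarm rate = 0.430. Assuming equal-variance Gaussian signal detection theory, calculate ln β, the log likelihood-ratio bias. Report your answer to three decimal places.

z(H) = z(0.804) = 0.8560
z(FA) = z(0.430) = -0.1764
ln β = −½·[z(H)² − z(FA)²] = −0.5 × (0.7327 − 0.0311) = -0.3508

ln β = -0.351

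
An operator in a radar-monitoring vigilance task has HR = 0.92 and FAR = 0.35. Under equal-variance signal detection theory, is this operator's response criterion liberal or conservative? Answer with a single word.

z(H) = 1.405, z(FA) = -0.385
c = −½·(z(H) + z(FA)) = -0.510
c < 0 → liberal criterion (biased toward responding “yes”).

liberal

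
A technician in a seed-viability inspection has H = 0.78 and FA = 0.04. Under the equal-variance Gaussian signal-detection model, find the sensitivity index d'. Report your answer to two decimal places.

d' = 2.52

Φ⁻¹(0.78) = 0.7722, Φ⁻¹(0.04) = -1.7507
d' = z(H) − z(FA) = 0.7722 − (-1.7507) = 2.5229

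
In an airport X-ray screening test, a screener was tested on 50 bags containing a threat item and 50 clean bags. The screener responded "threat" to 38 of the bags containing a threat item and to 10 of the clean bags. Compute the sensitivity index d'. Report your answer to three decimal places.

H = 38/50 = 0.7600
FA = 10/50 = 0.2000
Φ⁻¹(H) = Φ⁻¹(0.7600) = 0.7063
Φ⁻¹(FA) = Φ⁻¹(0.2000) = -0.8416
d' = z(H) − z(FA) = 0.7063 − (-0.8416) = 1.5479

d' = 1.548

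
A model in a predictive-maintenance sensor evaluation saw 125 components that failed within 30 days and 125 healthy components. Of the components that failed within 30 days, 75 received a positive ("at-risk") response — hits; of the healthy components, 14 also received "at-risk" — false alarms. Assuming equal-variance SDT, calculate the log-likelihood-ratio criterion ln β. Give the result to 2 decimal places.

H = 75/125 = 0.6000
FA = 14/125 = 0.1120
Φ⁻¹(H) = 0.253
Φ⁻¹(FA) = -1.216
ln β = −½·[z(H)² − z(FA)²] = −0.5 × (0.064 − 1.479) = 0.7075

ln β = 0.71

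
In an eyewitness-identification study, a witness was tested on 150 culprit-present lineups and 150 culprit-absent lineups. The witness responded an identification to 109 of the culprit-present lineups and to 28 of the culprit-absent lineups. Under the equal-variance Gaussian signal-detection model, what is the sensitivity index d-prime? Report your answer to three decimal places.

H = 109/150 = 0.7267
FA = 28/150 = 0.1867
z(H) = z(0.7267) = 0.6029
z(FA) = z(0.1867) = -0.8901
d' = z(H) − z(FA) = 0.6029 − (-0.8901) = 1.4930

d-prime = 1.493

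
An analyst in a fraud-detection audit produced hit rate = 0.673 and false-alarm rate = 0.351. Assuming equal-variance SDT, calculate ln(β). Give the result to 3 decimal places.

ln β = -0.027

Φ⁻¹(H) = 0.4482
Φ⁻¹(FA) = -0.3826
ln β = −½·[z(H)² − z(FA)²] = −0.5 × (0.2009 − 0.1464) = -0.02725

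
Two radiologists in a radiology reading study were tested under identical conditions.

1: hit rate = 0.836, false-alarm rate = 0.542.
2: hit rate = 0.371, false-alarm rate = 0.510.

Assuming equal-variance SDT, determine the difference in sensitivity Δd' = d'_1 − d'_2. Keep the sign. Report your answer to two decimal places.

1: z(0.836) = 0.978, z(0.542) = 0.105, d' = 0.873
2: z(0.371) = -0.329, z(0.510) = 0.025, d' = -0.354
Δd' = d'_1 − d'_2 = 0.873 − (-0.354) = 1.227
1 has the higher sensitivity.

Δd' = 1.23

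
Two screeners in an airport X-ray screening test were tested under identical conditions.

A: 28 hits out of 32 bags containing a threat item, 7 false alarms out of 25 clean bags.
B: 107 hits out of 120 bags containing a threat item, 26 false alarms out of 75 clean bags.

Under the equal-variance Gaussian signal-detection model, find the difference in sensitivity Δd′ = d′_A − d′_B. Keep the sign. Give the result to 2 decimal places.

Δd′ = 0.10

A: z(0.8750) = 1.150, z(0.2800) = -0.583, d' = 1.733
B: z(0.8917) = 1.236, z(0.3467) = -0.394, d' = 1.630
Δd' = d'_A − d'_B = 1.733 − 1.630 = 0.103
A has the higher sensitivity.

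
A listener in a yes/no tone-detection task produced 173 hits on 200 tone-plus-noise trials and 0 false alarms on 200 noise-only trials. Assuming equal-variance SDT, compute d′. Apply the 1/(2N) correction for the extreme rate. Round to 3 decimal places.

The false-alarm rate is 0/200 = 0, so apply the 1/(2N) correction: FA → 1/(2·200) = 0.00250.
z(H) = z(0.86500) = 1.1031
z(FA) = z(0.00250) = -2.8070
d' = 1.1031 − (-2.8070) = 3.9101

d′ = 3.910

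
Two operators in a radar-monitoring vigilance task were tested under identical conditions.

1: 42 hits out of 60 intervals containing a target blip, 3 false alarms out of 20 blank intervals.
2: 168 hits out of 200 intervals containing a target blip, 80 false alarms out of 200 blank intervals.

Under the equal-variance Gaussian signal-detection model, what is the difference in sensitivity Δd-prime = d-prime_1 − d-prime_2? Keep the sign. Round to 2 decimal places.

1: z(0.7000) = 0.524, z(0.1500) = -1.036, d' = 1.560
2: z(0.8400) = 0.994, z(0.4000) = -0.253, d' = 1.247
Δd' = d'_1 − d'_2 = 1.560 − 1.247 = 0.313
1 has the higher sensitivity.

Δd-prime = 0.31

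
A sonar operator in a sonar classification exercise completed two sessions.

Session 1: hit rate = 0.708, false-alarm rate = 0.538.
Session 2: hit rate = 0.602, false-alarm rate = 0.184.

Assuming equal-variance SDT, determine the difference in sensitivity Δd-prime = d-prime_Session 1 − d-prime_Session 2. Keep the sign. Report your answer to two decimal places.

Δd-prime = -0.71

Session 1: z(0.708) = 0.548, z(0.538) = 0.095, d' = 0.453
Session 2: z(0.602) = 0.259, z(0.184) = -0.900, d' = 1.159
Δd' = d'_Session 1 − d'_Session 2 = 0.453 − 1.159 = -0.706
Session 2 has the higher sensitivity.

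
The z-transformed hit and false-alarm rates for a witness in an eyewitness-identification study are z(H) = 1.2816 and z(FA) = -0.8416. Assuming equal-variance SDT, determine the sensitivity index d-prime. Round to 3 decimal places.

d-prime = 2.123

d' = z(H) − z(FA) = 1.2816 − (-0.8416) = 2.1232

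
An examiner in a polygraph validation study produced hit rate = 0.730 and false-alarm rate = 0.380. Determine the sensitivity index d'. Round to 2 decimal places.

z(H) = 0.613
z(FA) = -0.305
d' = z(H) − z(FA) = 0.613 − (-0.305) = 0.918

d' = 0.92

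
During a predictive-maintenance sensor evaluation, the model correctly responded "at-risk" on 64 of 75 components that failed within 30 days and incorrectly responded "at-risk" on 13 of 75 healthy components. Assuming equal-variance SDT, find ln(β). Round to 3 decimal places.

ln β = -0.109

H = 64/75 = 0.8533
FA = 13/75 = 0.1733
z(H) = z(0.8533) = 1.0507
z(FA) = z(0.1733) = -0.9412
ln β = −½·[z(H)² − z(FA)²] = −0.5 × (1.1040 − 0.8859) = -0.10905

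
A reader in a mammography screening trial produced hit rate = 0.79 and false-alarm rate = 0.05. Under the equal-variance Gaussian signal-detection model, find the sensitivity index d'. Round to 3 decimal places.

d' = 2.451

Φ⁻¹(H) = 0.8064
Φ⁻¹(FA) = -1.6449
d' = z(H) − z(FA) = 0.8064 − (-1.6449) = 2.4513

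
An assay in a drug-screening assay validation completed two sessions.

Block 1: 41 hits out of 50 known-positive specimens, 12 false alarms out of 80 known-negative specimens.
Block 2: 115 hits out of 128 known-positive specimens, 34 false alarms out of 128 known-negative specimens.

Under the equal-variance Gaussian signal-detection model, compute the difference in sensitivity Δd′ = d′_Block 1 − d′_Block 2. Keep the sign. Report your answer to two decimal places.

Block 1: z(0.8200) = 0.915, z(0.1500) = -1.036, d' = 1.951
Block 2: z(0.8984) = 1.272, z(0.2656) = -0.626, d' = 1.898
Δd' = d'_Block 1 − d'_Block 2 = 1.951 − 1.898 = 0.053
Block 1 has the higher sensitivity.

Δd′ = 0.05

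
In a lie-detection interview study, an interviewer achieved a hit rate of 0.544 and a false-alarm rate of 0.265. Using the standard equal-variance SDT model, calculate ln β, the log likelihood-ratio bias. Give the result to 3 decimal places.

ln β = 0.191

Φ⁻¹(H) = Φ⁻¹(0.544) = 0.1105
Φ⁻¹(FA) = Φ⁻¹(0.265) = -0.6280
ln β = −½·[z(H)² − z(FA)²] = −0.5 × (0.0122 − 0.3944) = 0.1911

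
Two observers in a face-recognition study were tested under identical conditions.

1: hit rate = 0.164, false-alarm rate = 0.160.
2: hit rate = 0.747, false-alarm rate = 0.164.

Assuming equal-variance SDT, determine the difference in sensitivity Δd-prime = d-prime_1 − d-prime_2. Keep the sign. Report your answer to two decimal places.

Δd-prime = -1.63

1: z(0.164) = -0.978, z(0.160) = -0.994, d' = 0.016
2: z(0.747) = 0.665, z(0.164) = -0.978, d' = 1.643
Δd' = d'_1 − d'_2 = 0.016 − 1.643 = -1.627
2 has the higher sensitivity.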